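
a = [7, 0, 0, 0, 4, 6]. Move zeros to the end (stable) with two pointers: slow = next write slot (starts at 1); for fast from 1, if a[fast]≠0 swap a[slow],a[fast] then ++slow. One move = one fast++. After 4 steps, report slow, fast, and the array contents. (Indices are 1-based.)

slow=1 fast=1: a[fast]=7≠0 swap→a[1]=7, slow++,fast++
slow=2 fast=2: a[fast]=0, fast++
slow=2 fast=3: a[fast]=0, fast++
slow=2 fast=4: a[fast]=0, fast++

slow=2, fast=5, a=[7, 0, 0, 0, 4, 6]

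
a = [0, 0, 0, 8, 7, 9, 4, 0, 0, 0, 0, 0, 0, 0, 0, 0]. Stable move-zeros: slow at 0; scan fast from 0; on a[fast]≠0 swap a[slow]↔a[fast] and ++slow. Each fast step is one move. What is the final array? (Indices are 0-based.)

(s=0,f=0) a[fast]=0 → fast++
(s=0,f=1) a[fast]=0 → fast++
(s=0,f=2) a[fast]=0 → fast++
(s=0,f=3) a[fast]=8≠0 swap→a[0]=8 → slow++,fast++
(s=1,f=4) a[fast]=7≠0 swap→a[1]=7 → slow++,fast++
(s=2,f=5) a[fast]=9≠0 swap→a[2]=9 → slow++,fast++
(s=3,f=6) a[fast]=4≠0 swap→a[3]=4 → slow++,fast++
(s=4,f=7) a[fast]=0 → fast++
(s=4,f=8) a[fast]=0 → fast++
(s=4,f=9) a[fast]=0 → fast++
(s=4,f=10) a[fast]=0 → fast++
(s=4,f=11) a[fast]=0 → fast++
(s=4,f=12) a[fast]=0 → fast++
(s=4,f=13) a[fast]=0 → fast++
(s=4,f=14) a[fast]=0 → fast++
(s=4,f=15) a[fast]=0 → fast++

[8, 7, 9, 4, 0, 0, 0, 0, 0, 0, 0, 0, 0, 0, 0, 0]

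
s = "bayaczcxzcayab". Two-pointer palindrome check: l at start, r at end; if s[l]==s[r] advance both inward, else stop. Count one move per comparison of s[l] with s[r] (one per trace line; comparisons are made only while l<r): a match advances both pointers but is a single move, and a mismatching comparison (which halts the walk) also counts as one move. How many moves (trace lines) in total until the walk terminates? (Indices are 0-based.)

l=0 r=13: 'b'=='b', l++,r--
l=1 r=12: 'a'=='a', l++,r--
l=2 r=11: 'y'=='y', l++,r--
l=3 r=10: 'a'=='a', l++,r--
l=4 r=9: 'c'=='c', l++,r--
l=5 r=8: 'z'=='z', l++,r--
l=6 r=7: 'c'!='x', stop

7 moves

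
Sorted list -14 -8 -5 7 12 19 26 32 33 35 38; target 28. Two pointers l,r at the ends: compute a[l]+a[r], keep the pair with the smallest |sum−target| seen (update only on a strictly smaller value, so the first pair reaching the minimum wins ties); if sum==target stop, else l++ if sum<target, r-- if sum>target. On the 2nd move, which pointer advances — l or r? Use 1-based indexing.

l=1 r=11: -14+38=24 d=4 *, l++
l=2 r=11: -8+38=30 d=2 *, r--

r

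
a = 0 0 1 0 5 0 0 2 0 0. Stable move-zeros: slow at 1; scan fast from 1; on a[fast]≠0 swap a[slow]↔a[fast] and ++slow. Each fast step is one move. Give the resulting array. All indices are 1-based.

slow=1 fast=1: a[fast]=0, fast++
slow=1 fast=2: a[fast]=0, fast++
slow=1 fast=3: a[fast]=1≠0 swap→a[1]=1, slow++,fast++
slow=2 fast=4: a[fast]=0, fast++
slow=2 fast=5: a[fast]=5≠0 swap→a[2]=5, slow++,fast++
slow=3 fast=6: a[fast]=0, fast++
slow=3 fast=7: a[fast]=0, fast++
slow=3 fast=8: a[fast]=2≠0 swap→a[3]=2, slow++,fast++
slow=4 fast=9: a[fast]=0, fast++
slow=4 fast=10: a[fast]=0, fast++

[1, 5, 2, 0, 0, 0, 0, 0, 0, 0]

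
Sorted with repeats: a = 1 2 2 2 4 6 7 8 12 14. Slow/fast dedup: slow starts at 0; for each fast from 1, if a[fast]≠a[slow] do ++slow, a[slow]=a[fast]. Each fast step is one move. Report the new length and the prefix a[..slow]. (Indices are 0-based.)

length 8; prefix = [1, 2, 4, 6, 7, 8, 12, 14]

slow=0 fast=1: a[fast]=2≠a[slow]=1 write a[1]=2, slow++,fast++
slow=1 fast=2: a[fast]=2=a[slow] dup, fast++
slow=1 fast=3: a[fast]=2=a[slow] dup, fast++
slow=1 fast=4: a[fast]=4≠a[slow]=2 write a[2]=4, slow++,fast++
slow=2 fast=5: a[fast]=6≠a[slow]=4 write a[3]=6, slow++,fast++
slow=3 fast=6: a[fast]=7≠a[slow]=6 write a[4]=7, slow++,fast++
slow=4 fast=7: a[fast]=8≠a[slow]=7 write a[5]=8, slow++,fast++
slow=5 fast=8: a[fast]=12≠a[slow]=8 write a[6]=12, slow++,fast++
slow=6 fast=9: a[fast]=14≠a[slow]=12 write a[7]=14, slow++,fast++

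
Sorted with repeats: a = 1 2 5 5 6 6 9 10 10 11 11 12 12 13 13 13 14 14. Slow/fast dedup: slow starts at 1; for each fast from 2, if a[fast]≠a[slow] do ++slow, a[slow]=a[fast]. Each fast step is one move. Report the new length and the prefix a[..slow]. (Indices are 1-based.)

slow=1 fast=2: a[fast]=2≠a[slow]=1 write a[2]=2, slow++,fast++
slow=2 fast=3: a[fast]=5≠a[slow]=2 write a[3]=5, slow++,fast++
slow=3 fast=4: a[fast]=5=a[slow] dup, fast++
slow=3 fast=5: a[fast]=6≠a[slow]=5 write a[4]=6, slow++,fast++
slow=4 fast=6: a[fast]=6=a[slow] dup, fast++
slow=4 fast=7: a[fast]=9≠a[slow]=6 write a[5]=9, slow++,fast++
slow=5 fast=8: a[fast]=10≠a[slow]=9 write a[6]=10, slow++,fast++
slow=6 fast=9: a[fast]=10=a[slow] dup, fast++
slow=6 fast=10: a[fast]=11≠a[slow]=10 write a[7]=11, slow++,fast++
slow=7 fast=11: a[fast]=11=a[slow] dup, fast++
slow=7 fast=12: a[fast]=12≠a[slow]=11 write a[8]=12, slow++,fast++
slow=8 fast=13: a[fast]=12=a[slow] dup, fast++
slow=8 fast=14: a[fast]=13≠a[slow]=12 write a[9]=13, slow++,fast++
slow=9 fast=15: a[fast]=13=a[slow] dup, fast++
slow=9 fast=16: a[fast]=13=a[slow] dup, fast++
slow=9 fast=17: a[fast]=14≠a[slow]=13 write a[10]=14, slow++,fast++
slow=10 fast=18: a[fast]=14=a[slow] dup, fast++

length 10; prefix = [1, 2, 5, 6, 9, 10, 11, 12, 13, 14]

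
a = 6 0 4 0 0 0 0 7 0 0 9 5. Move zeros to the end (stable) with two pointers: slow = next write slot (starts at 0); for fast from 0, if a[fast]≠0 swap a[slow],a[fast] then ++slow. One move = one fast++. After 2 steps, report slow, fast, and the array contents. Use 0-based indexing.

(s=0,f=0) a[fast]=6≠0 swap→a[0]=6 → slow++,fast++
(s=1,f=1) a[fast]=0 → fast++

slow=1, fast=2, a=[6, 0, 4, 0, 0, 0, 0, 7, 0, 0, 9, 5]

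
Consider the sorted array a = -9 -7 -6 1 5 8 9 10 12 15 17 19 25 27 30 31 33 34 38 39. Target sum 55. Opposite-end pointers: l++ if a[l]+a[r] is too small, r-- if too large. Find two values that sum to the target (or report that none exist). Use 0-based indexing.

[0,19] -9+39=30 <55 → l++
[1,19] -7+39=32 <55 → l++
[2,19] -6+39=33 <55 → l++
[3,19] 1+39=40 <55 → l++
[4,19] 5+39=44 <55 → l++
[5,19] 8+39=47 <55 → l++
[6,19] 9+39=48 <55 → l++
[7,19] 10+39=49 <55 → l++
[8,19] 12+39=51 <55 → l++
[9,19] 15+39=54 <55 → l++
[10,19] 17+39=56 >55 → r--
[10,18] 17+38=55 → found

(17, 38)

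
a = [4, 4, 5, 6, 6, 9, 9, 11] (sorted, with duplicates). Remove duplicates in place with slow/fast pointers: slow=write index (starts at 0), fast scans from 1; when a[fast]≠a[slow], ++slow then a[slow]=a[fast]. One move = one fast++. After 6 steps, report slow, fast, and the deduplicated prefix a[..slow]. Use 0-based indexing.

slow=3, fast=7, prefix=[4, 5, 6, 9]

slow=0 fast=1: a[fast]=4=a[slow] dup, fast++
slow=0 fast=2: a[fast]=5≠a[slow]=4 write a[1]=5, slow++,fast++
slow=1 fast=3: a[fast]=6≠a[slow]=5 write a[2]=6, slow++,fast++
slow=2 fast=4: a[fast]=6=a[slow] dup, fast++
slow=2 fast=5: a[fast]=9≠a[slow]=6 write a[3]=9, slow++,fast++
slow=3 fast=6: a[fast]=9=a[slow] dup, fast++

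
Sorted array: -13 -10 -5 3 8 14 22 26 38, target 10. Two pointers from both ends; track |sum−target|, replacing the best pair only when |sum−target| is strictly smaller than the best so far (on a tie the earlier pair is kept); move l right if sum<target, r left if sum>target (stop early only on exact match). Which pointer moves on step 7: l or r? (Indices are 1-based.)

l=1 r=9: -13+38=25 d=15 *, r--
l=1 r=8: -13+26=13 d=3 *, r--
l=1 r=7: -13+22=9 d=1 *, l++
l=2 r=7: -10+22=12 d=2, r--
l=2 r=6: -10+14=4 d=6, l++
l=3 r=6: -5+14=9 d=1, l++
l=4 r=6: 3+14=17 d=7, r--

r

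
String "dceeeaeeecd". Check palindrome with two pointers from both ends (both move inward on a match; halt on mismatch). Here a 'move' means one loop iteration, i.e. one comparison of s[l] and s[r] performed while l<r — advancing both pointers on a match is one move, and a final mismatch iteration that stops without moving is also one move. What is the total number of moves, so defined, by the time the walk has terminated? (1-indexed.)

[1,11] 'd'=='d' → l++,r--
[2,10] 'c'=='c' → l++,r--
[3,9] 'e'=='e' → l++,r--
[4,8] 'e'=='e' → l++,r--
[5,7] 'e'=='e' → l++,r--

5 moves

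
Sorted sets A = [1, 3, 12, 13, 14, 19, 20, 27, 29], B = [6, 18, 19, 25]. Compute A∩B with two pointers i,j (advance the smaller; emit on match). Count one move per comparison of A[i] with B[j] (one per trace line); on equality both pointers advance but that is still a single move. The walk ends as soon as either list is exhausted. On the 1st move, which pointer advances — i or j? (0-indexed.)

[i=0,j=0] 1<6 → i++

i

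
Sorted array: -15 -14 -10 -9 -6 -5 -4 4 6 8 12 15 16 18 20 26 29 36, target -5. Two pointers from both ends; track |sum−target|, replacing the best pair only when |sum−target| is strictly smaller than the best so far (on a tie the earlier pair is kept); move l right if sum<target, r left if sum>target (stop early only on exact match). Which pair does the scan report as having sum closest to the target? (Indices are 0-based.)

pair (-9, 4) with sum -5 (|Δ|=0)

[0,17] -15+36=21 d=26 * → r--
[0,16] -15+29=14 d=19 * → r--
[0,15] -15+26=11 d=16 * → r--
[0,14] -15+20=5 d=10 * → r--
[0,13] -15+18=3 d=8 * → r--
[0,12] -15+16=1 d=6 * → r--
[0,11] -15+15=0 d=5 * → r--
[0,10] -15+12=-3 d=2 * → r--
[0,9] -15+8=-7 d=2 → l++
[1,9] -14+8=-6 d=1 * → l++
[2,9] -10+8=-2 d=3 → r--
[2,8] -10+6=-4 d=1 → r--
[2,7] -10+4=-6 d=1 → l++
[3,7] -9+4=-5 d=0 * → stop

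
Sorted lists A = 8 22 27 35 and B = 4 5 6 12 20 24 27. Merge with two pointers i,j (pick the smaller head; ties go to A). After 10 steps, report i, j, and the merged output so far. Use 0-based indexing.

i=3, j=7, merged so far=[4, 5, 6, 8, 12, 20, 22, 24, 27, 27]

i=0 j=0: A[i]=8>B[j]=4 take 4, j++
i=0 j=1: A[i]=8>B[j]=5 take 5, j++
i=0 j=2: A[i]=8>B[j]=6 take 6, j++
i=0 j=3: A[i]=8<=B[j]=12 take 8, i++
i=1 j=3: A[i]=22>B[j]=12 take 12, j++
i=1 j=4: A[i]=22>B[j]=20 take 20, j++
i=1 j=5: A[i]=22<=B[j]=24 take 22, i++
i=2 j=5: A[i]=27>B[j]=24 take 24, j++
i=2 j=6: A[i]=27<=B[j]=27 take 27, i++
i=3 j=6: A[i]=35>B[j]=27 take 27, j++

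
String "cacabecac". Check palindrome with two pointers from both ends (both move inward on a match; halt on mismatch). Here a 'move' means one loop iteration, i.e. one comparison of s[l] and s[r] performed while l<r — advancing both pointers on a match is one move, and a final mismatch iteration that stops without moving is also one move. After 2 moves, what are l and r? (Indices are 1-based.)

l=3, r=7

[1,9] 'c'=='c' → l++,r--
[2,8] 'a'=='a' → l++,r--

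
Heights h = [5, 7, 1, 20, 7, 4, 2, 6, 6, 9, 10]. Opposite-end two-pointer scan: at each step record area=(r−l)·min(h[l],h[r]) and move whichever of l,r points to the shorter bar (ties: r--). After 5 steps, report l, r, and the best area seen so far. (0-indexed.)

l=3, r=8, best area=70

l=0 r=10: min(5,10)*10=50 best=50 *, l++
l=1 r=10: min(7,10)*9=63 best=63 *, l++
l=2 r=10: min(1,10)*8=8 best=63, l++
l=3 r=10: min(20,10)*7=70 best=70 *, r--
l=3 r=9: min(20,9)*6=54 best=70, r--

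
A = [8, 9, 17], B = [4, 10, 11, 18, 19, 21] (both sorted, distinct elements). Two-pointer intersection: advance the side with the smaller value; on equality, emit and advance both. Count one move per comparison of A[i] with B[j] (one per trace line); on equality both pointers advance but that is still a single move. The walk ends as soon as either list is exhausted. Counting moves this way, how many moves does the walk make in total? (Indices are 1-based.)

6 moves

[i=1,j=1] 8>4 → j++
[i=1,j=2] 8<10 → i++
[i=2,j=2] 9<10 → i++
[i=3,j=2] 17>10 → j++
[i=3,j=3] 17>11 → j++
[i=3,j=4] 17<18 → i++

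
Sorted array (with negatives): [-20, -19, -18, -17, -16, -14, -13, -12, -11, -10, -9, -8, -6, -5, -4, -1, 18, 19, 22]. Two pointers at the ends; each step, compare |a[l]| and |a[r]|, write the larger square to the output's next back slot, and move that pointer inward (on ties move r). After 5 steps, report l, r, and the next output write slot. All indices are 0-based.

l=2, r=15, next write slot=13

l=0 r=18: |-20|<=|22| out[18]=484, r--
l=0 r=17: |-20|>|19| out[17]=400, l++
l=1 r=17: |-19|<=|19| out[16]=361, r--
l=1 r=16: |-19|>|18| out[15]=361, l++
l=2 r=16: |-18|<=|18| out[14]=324, r--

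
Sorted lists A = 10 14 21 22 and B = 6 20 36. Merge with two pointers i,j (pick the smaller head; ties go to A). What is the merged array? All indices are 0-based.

i=0 j=0: A[i]=10>B[j]=6 take 6, j++
i=0 j=1: A[i]=10<=B[j]=20 take 10, i++
i=1 j=1: A[i]=14<=B[j]=20 take 14, i++
i=2 j=1: A[i]=21>B[j]=20 take 20, j++
i=2 j=2: A[i]=21<=B[j]=36 take 21, i++
i=3 j=2: A[i]=22<=B[j]=36 take 22, i++
i=4 j=2: A done, take B[j]=36, j++

[6, 10, 14, 20, 21, 22, 36]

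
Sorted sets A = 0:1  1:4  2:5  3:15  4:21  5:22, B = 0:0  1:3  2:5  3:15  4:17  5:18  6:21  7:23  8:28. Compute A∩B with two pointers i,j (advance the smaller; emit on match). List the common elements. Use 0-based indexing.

intersection = [5, 15, 21]

[i=0,j=0] 1>0 → j++
[i=0,j=1] 1<3 → i++
[i=1,j=1] 4>3 → j++
[i=1,j=2] 4<5 → i++
[i=2,j=2] 5==5 emit → i++,j++
[i=3,j=3] 15==15 emit → i++,j++
[i=4,j=4] 21>17 → j++
[i=4,j=5] 21>18 → j++
[i=4,j=6] 21==21 emit → i++,j++
[i=5,j=7] 22<23 → i++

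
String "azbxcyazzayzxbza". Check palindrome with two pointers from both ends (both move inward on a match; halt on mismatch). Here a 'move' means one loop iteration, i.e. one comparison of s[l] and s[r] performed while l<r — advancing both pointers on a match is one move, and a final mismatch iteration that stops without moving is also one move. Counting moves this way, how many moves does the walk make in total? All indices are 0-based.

[0,15] 'a'=='a' → l++,r--
[1,14] 'z'=='z' → l++,r--
[2,13] 'b'=='b' → l++,r--
[3,12] 'x'=='x' → l++,r--
[4,11] 'c'!='z' → stop

5 moves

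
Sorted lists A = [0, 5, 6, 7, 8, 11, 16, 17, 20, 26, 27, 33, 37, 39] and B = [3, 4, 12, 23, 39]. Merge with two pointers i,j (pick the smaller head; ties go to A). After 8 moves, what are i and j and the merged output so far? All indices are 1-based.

[i=1,j=1] A[i]=0<=B[j]=3 take 0 → i++
[i=2,j=1] A[i]=5>B[j]=3 take 3 → j++
[i=2,j=2] A[i]=5>B[j]=4 take 4 → j++
[i=2,j=3] A[i]=5<=B[j]=12 take 5 → i++
[i=3,j=3] A[i]=6<=B[j]=12 take 6 → i++
[i=4,j=3] A[i]=7<=B[j]=12 take 7 → i++
[i=5,j=3] A[i]=8<=B[j]=12 take 8 → i++
[i=6,j=3] A[i]=11<=B[j]=12 take 11 → i++

i=7, j=3, merged so far=[0, 3, 4, 5, 6, 7, 8, 11]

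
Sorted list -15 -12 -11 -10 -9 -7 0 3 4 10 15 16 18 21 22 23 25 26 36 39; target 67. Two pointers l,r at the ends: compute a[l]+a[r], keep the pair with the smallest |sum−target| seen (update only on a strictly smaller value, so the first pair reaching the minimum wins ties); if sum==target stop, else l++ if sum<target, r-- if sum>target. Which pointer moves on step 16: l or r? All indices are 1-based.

[1,20] -15+39=24 d=43 * → l++
[2,20] -12+39=27 d=40 * → l++
[3,20] -11+39=28 d=39 * → l++
[4,20] -10+39=29 d=38 * → l++
[5,20] -9+39=30 d=37 * → l++
[6,20] -7+39=32 d=35 * → l++
[7,20] 0+39=39 d=28 * → l++
[8,20] 3+39=42 d=25 * → l++
[9,20] 4+39=43 d=24 * → l++
[10,20] 10+39=49 d=18 * → l++
[11,20] 15+39=54 d=13 * → l++
[12,20] 16+39=55 d=12 * → l++
[13,20] 18+39=57 d=10 * → l++
[14,20] 21+39=60 d=7 * → l++
[15,20] 22+39=61 d=6 * → l++
[16,20] 23+39=62 d=5 * → l++

l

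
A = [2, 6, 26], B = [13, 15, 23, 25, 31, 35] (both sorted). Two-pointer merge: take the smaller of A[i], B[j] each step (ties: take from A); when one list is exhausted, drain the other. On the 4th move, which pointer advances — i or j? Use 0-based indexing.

j

i=0 j=0: A[i]=2<=B[j]=13 take 2, i++
i=1 j=0: A[i]=6<=B[j]=13 take 6, i++
i=2 j=0: A[i]=26>B[j]=13 take 13, j++
i=2 j=1: A[i]=26>B[j]=15 take 15, j++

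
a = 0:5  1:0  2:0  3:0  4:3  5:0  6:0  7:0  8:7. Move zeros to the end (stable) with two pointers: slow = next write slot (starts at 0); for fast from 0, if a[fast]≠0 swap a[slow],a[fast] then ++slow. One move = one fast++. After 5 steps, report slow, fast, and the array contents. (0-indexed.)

slow=2, fast=5, a=[5, 3, 0, 0, 0, 0, 0, 0, 7]

(s=0,f=0) a[fast]=5≠0 swap→a[0]=5 → slow++,fast++
(s=1,f=1) a[fast]=0 → fast++
(s=1,f=2) a[fast]=0 → fast++
(s=1,f=3) a[fast]=0 → fast++
(s=1,f=4) a[fast]=3≠0 swap→a[1]=3 → slow++,fast++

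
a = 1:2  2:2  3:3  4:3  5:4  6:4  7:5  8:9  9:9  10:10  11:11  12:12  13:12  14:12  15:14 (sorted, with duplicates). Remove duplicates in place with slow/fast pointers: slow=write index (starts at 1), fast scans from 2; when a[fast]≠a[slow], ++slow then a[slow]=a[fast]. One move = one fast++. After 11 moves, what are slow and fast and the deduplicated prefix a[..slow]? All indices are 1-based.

slow=8, fast=13, prefix=[2, 3, 4, 5, 9, 10, 11, 12]

(s=1,f=2) a[fast]=2=a[slow] dup → fast++
(s=1,f=3) a[fast]=3≠a[slow]=2 write a[2]=3 → slow++,fast++
(s=2,f=4) a[fast]=3=a[slow] dup → fast++
(s=2,f=5) a[fast]=4≠a[slow]=3 write a[3]=4 → slow++,fast++
(s=3,f=6) a[fast]=4=a[slow] dup → fast++
(s=3,f=7) a[fast]=5≠a[slow]=4 write a[4]=5 → slow++,fast++
(s=4,f=8) a[fast]=9≠a[slow]=5 write a[5]=9 → slow++,fast++
(s=5,f=9) a[fast]=9=a[slow] dup → fast++
(s=5,f=10) a[fast]=10≠a[slow]=9 write a[6]=10 → slow++,fast++
(s=6,f=11) a[fast]=11≠a[slow]=10 write a[7]=11 → slow++,fast++
(s=7,f=12) a[fast]=12≠a[slow]=11 write a[8]=12 → slow++,fast++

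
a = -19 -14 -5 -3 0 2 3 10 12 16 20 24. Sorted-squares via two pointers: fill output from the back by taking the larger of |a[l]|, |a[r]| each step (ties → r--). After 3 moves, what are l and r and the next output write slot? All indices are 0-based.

l=0 r=11: |-19|<=|24| out[11]=576, r--
l=0 r=10: |-19|<=|20| out[10]=400, r--
l=0 r=9: |-19|>|16| out[9]=361, l++

l=1, r=9, next write slot=8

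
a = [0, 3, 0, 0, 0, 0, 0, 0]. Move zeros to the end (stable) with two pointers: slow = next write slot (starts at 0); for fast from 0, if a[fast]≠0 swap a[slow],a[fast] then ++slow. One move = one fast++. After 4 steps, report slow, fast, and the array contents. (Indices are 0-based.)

(s=0,f=0) a[fast]=0 → fast++
(s=0,f=1) a[fast]=3≠0 swap→a[0]=3 → slow++,fast++
(s=1,f=2) a[fast]=0 → fast++
(s=1,f=3) a[fast]=0 → fast++

slow=1, fast=4, a=[3, 0, 0, 0, 0, 0, 0, 0]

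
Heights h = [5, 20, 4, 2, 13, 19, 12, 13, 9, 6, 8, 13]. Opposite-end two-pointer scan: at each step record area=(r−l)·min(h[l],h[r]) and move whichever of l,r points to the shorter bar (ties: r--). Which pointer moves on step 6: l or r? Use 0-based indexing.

r

l=0 r=11: min(5,13)*11=55 best=55 *, l++
l=1 r=11: min(20,13)*10=130 best=130 *, r--
l=1 r=10: min(20,8)*9=72 best=130, r--
l=1 r=9: min(20,6)*8=48 best=130, r--
l=1 r=8: min(20,9)*7=63 best=130, r--
l=1 r=7: min(20,13)*6=78 best=130, r--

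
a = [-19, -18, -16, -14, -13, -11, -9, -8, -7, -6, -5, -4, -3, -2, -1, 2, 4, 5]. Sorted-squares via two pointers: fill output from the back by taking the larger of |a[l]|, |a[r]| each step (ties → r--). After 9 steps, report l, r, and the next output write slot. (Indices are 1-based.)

[1,18] |-19|>|5| out[18]=361 → l++
[2,18] |-18|>|5| out[17]=324 → l++
[3,18] |-16|>|5| out[16]=256 → l++
[4,18] |-14|>|5| out[15]=196 → l++
[5,18] |-13|>|5| out[14]=169 → l++
[6,18] |-11|>|5| out[13]=121 → l++
[7,18] |-9|>|5| out[12]=81 → l++
[8,18] |-8|>|5| out[11]=64 → l++
[9,18] |-7|>|5| out[10]=49 → l++

l=10, r=18, next write slot=9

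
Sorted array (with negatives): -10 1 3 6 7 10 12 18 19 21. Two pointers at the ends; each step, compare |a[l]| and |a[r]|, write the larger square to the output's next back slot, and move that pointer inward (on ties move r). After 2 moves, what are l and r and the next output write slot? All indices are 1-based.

l=1, r=8, next write slot=8

l=1 r=10: |-10|<=|21| out[10]=441, r--
l=1 r=9: |-10|<=|19| out[9]=361, r--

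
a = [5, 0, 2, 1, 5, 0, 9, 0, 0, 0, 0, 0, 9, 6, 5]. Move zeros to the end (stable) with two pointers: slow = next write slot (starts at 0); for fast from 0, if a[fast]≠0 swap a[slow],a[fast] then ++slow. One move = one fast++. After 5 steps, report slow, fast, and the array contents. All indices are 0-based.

slow=4, fast=5, a=[5, 2, 1, 5, 0, 0, 9, 0, 0, 0, 0, 0, 9, 6, 5]

(s=0,f=0) a[fast]=5≠0 swap→a[0]=5 → slow++,fast++
(s=1,f=1) a[fast]=0 → fast++
(s=1,f=2) a[fast]=2≠0 swap→a[1]=2 → slow++,fast++
(s=2,f=3) a[fast]=1≠0 swap→a[2]=1 → slow++,fast++
(s=3,f=4) a[fast]=5≠0 swap→a[3]=5 → slow++,fast++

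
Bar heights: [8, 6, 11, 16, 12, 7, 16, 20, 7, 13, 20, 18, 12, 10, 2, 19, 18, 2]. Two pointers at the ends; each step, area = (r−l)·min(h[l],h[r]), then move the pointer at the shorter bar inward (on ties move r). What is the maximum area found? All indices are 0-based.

max area = 208

[0,17] min(8,2)*17=34 best=34 * → r--
[0,16] min(8,18)*16=128 best=128 * → l++
[1,16] min(6,18)*15=90 best=128 → l++
[2,16] min(11,18)*14=154 best=154 * → l++
[3,16] min(16,18)*13=208 best=208 * → l++
[4,16] min(12,18)*12=144 best=208 → l++
[5,16] min(7,18)*11=77 best=208 → l++
[6,16] min(16,18)*10=160 best=208 → l++
[7,16] min(20,18)*9=162 best=208 → r--
[7,15] min(20,19)*8=152 best=208 → r--
[7,14] min(20,2)*7=14 best=208 → r--
[7,13] min(20,10)*6=60 best=208 → r--
[7,12] min(20,12)*5=60 best=208 → r--
[7,11] min(20,18)*4=72 best=208 → r--
[7,10] min(20,20)*3=60 best=208 → r--
[7,9] min(20,13)*2=26 best=208 → r--
[7,8] min(20,7)*1=7 best=208 → r--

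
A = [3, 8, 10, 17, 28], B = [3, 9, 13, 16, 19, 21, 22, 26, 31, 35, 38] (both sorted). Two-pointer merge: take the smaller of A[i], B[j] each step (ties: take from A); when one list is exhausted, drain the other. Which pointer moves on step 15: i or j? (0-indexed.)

j

i=0 j=0: A[i]=3<=B[j]=3 take 3, i++
i=1 j=0: A[i]=8>B[j]=3 take 3, j++
i=1 j=1: A[i]=8<=B[j]=9 take 8, i++
i=2 j=1: A[i]=10>B[j]=9 take 9, j++
i=2 j=2: A[i]=10<=B[j]=13 take 10, i++
i=3 j=2: A[i]=17>B[j]=13 take 13, j++
i=3 j=3: A[i]=17>B[j]=16 take 16, j++
i=3 j=4: A[i]=17<=B[j]=19 take 17, i++
i=4 j=4: A[i]=28>B[j]=19 take 19, j++
i=4 j=5: A[i]=28>B[j]=21 take 21, j++
i=4 j=6: A[i]=28>B[j]=22 take 22, j++
i=4 j=7: A[i]=28>B[j]=26 take 26, j++
i=4 j=8: A[i]=28<=B[j]=31 take 28, i++
i=5 j=8: A done, take B[j]=31, j++
i=5 j=9: A done, take B[j]=35, j++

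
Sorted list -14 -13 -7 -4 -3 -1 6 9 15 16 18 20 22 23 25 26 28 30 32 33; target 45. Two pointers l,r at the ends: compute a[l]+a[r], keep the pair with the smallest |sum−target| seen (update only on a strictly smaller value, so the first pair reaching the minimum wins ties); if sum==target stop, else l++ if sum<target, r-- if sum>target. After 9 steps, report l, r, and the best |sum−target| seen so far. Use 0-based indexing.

l=0 r=19: -14+33=19 d=26 *, l++
l=1 r=19: -13+33=20 d=25 *, l++
l=2 r=19: -7+33=26 d=19 *, l++
l=3 r=19: -4+33=29 d=16 *, l++
l=4 r=19: -3+33=30 d=15 *, l++
l=5 r=19: -1+33=32 d=13 *, l++
l=6 r=19: 6+33=39 d=6 *, l++
l=7 r=19: 9+33=42 d=3 *, l++
l=8 r=19: 15+33=48 d=3, r--

l=8, r=18, best |Δ|=3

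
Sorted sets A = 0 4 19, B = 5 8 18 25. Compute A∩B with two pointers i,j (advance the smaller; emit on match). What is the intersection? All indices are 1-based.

intersection = []

i=1 j=1: 0<5, i++
i=2 j=1: 4<5, i++
i=3 j=1: 19>5, j++
i=3 j=2: 19>8, j++
i=3 j=3: 19>18, j++
i=3 j=4: 19<25, i++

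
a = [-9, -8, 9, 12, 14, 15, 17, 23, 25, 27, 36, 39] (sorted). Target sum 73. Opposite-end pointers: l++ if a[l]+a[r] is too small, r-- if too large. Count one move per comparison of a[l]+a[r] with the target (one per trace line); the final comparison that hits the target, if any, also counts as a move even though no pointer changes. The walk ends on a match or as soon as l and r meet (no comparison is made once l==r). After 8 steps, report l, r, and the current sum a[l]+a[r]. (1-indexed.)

l=9, r=12, sum=64

l=1 r=12: -9+39=30 <73, l++
l=2 r=12: -8+39=31 <73, l++
l=3 r=12: 9+39=48 <73, l++
l=4 r=12: 12+39=51 <73, l++
l=5 r=12: 14+39=53 <73, l++
l=6 r=12: 15+39=54 <73, l++
l=7 r=12: 17+39=56 <73, l++
l=8 r=12: 23+39=62 <73, l++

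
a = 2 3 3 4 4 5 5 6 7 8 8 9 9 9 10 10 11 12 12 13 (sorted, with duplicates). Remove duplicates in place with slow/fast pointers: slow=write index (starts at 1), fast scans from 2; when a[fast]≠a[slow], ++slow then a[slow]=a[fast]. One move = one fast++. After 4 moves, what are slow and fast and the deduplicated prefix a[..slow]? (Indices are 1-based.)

slow=3, fast=6, prefix=[2, 3, 4]

(s=1,f=2) a[fast]=3≠a[slow]=2 write a[2]=3 → slow++,fast++
(s=2,f=3) a[fast]=3=a[slow] dup → fast++
(s=2,f=4) a[fast]=4≠a[slow]=3 write a[3]=4 → slow++,fast++
(s=3,f=5) a[fast]=4=a[slow] dup → fast++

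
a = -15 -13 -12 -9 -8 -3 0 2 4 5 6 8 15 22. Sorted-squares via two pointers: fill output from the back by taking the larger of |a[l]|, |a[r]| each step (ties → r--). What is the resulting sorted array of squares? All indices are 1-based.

[1,14] |-15|<=|22| out[14]=484 → r--
[1,13] |-15|<=|15| out[13]=225 → r--
[1,12] |-15|>|8| out[12]=225 → l++
[2,12] |-13|>|8| out[11]=169 → l++
[3,12] |-12|>|8| out[10]=144 → l++
[4,12] |-9|>|8| out[9]=81 → l++
[5,12] |-8|<=|8| out[8]=64 → r--
[5,11] |-8|>|6| out[7]=64 → l++
[6,11] |-3|<=|6| out[6]=36 → r--
[6,10] |-3|<=|5| out[5]=25 → r--
[6,9] |-3|<=|4| out[4]=16 → r--
[6,8] |-3|>|2| out[3]=9 → l++
[7,8] |0|<=|2| out[2]=4 → r--
[7,7] |0|<=|0| out[1]=0 → r--

[0, 4, 9, 16, 25, 36, 64, 64, 81, 144, 169, 225, 225, 484]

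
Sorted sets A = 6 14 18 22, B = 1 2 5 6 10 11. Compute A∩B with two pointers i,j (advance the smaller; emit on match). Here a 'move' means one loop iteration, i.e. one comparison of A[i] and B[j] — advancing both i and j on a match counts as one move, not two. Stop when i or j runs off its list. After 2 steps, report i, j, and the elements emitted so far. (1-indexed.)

i=1, j=3, emitted=[]

[i=1,j=1] 6>1 → j++
[i=1,j=2] 6>2 → j++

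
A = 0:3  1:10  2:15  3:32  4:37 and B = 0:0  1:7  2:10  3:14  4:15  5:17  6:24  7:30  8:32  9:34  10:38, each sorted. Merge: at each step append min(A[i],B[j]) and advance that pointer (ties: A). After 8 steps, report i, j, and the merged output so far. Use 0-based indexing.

i=0 j=0: A[i]=3>B[j]=0 take 0, j++
i=0 j=1: A[i]=3<=B[j]=7 take 3, i++
i=1 j=1: A[i]=10>B[j]=7 take 7, j++
i=1 j=2: A[i]=10<=B[j]=10 take 10, i++
i=2 j=2: A[i]=15>B[j]=10 take 10, j++
i=2 j=3: A[i]=15>B[j]=14 take 14, j++
i=2 j=4: A[i]=15<=B[j]=15 take 15, i++
i=3 j=4: A[i]=32>B[j]=15 take 15, j++

i=3, j=5, merged so far=[0, 3, 7, 10, 10, 14, 15, 15]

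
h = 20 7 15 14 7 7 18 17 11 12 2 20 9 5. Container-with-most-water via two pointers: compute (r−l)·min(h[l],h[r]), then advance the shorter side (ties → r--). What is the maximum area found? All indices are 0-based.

max area = 220

l=0 r=13: min(20,5)*13=65 best=65 *, r--
l=0 r=12: min(20,9)*12=108 best=108 *, r--
l=0 r=11: min(20,20)*11=220 best=220 *, r--
l=0 r=10: min(20,2)*10=20 best=220, r--
l=0 r=9: min(20,12)*9=108 best=220, r--
l=0 r=8: min(20,11)*8=88 best=220, r--
l=0 r=7: min(20,17)*7=119 best=220, r--
l=0 r=6: min(20,18)*6=108 best=220, r--
l=0 r=5: min(20,7)*5=35 best=220, r--
l=0 r=4: min(20,7)*4=28 best=220, r--
l=0 r=3: min(20,14)*3=42 best=220, r--
l=0 r=2: min(20,15)*2=30 best=220, r--
l=0 r=1: min(20,7)*1=7 best=220, r--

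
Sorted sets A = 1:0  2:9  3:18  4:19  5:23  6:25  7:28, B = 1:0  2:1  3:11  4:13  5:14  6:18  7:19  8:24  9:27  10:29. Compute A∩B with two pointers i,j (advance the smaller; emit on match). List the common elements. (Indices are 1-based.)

i=1 j=1: 0==0 emit, i++,j++
i=2 j=2: 9>1, j++
i=2 j=3: 9<11, i++
i=3 j=3: 18>11, j++
i=3 j=4: 18>13, j++
i=3 j=5: 18>14, j++
i=3 j=6: 18==18 emit, i++,j++
i=4 j=7: 19==19 emit, i++,j++
i=5 j=8: 23<24, i++
i=6 j=8: 25>24, j++
i=6 j=9: 25<27, i++
i=7 j=9: 28>27, j++
i=7 j=10: 28<29, i++

intersection = [0, 18, 19]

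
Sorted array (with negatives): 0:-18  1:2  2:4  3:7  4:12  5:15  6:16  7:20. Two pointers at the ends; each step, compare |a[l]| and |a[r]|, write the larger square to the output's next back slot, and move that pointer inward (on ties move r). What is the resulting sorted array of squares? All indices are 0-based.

[0,7] |-18|<=|20| out[7]=400 → r--
[0,6] |-18|>|16| out[6]=324 → l++
[1,6] |2|<=|16| out[5]=256 → r--
[1,5] |2|<=|15| out[4]=225 → r--
[1,4] |2|<=|12| out[3]=144 → r--
[1,3] |2|<=|7| out[2]=49 → r--
[1,2] |2|<=|4| out[1]=16 → r--
[1,1] |2|<=|2| out[0]=4 → r--

[4, 16, 49, 144, 225, 256, 324, 400]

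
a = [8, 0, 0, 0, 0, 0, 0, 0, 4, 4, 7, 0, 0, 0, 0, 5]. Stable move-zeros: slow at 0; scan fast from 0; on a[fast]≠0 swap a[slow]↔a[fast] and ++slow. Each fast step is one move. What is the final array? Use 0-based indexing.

[8, 4, 4, 7, 5, 0, 0, 0, 0, 0, 0, 0, 0, 0, 0, 0]

slow=0 fast=0: a[fast]=8≠0 swap→a[0]=8, slow++,fast++
slow=1 fast=1: a[fast]=0, fast++
slow=1 fast=2: a[fast]=0, fast++
slow=1 fast=3: a[fast]=0, fast++
slow=1 fast=4: a[fast]=0, fast++
slow=1 fast=5: a[fast]=0, fast++
slow=1 fast=6: a[fast]=0, fast++
slow=1 fast=7: a[fast]=0, fast++
slow=1 fast=8: a[fast]=4≠0 swap→a[1]=4, slow++,fast++
slow=2 fast=9: a[fast]=4≠0 swap→a[2]=4, slow++,fast++
slow=3 fast=10: a[fast]=7≠0 swap→a[3]=7, slow++,fast++
slow=4 fast=11: a[fast]=0, fast++
slow=4 fast=12: a[fast]=0, fast++
slow=4 fast=13: a[fast]=0, fast++
slow=4 fast=14: a[fast]=0, fast++
slow=4 fast=15: a[fast]=5≠0 swap→a[4]=5, slow++,fast++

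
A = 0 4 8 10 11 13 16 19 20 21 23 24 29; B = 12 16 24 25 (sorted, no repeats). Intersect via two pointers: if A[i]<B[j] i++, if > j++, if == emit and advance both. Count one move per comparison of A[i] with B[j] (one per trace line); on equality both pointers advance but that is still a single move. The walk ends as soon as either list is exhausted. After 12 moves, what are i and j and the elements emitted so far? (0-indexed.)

i=11, j=2, emitted=[16]

[i=0,j=0] 0<12 → i++
[i=1,j=0] 4<12 → i++
[i=2,j=0] 8<12 → i++
[i=3,j=0] 10<12 → i++
[i=4,j=0] 11<12 → i++
[i=5,j=0] 13>12 → j++
[i=5,j=1] 13<16 → i++
[i=6,j=1] 16==16 emit → i++,j++
[i=7,j=2] 19<24 → i++
[i=8,j=2] 20<24 → i++
[i=9,j=2] 21<24 → i++
[i=10,j=2] 23<24 → i++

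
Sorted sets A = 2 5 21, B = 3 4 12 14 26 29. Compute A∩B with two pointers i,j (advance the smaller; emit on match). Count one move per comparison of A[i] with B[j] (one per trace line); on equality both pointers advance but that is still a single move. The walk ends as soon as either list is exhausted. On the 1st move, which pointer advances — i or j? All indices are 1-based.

i

[i=1,j=1] 2<3 → i++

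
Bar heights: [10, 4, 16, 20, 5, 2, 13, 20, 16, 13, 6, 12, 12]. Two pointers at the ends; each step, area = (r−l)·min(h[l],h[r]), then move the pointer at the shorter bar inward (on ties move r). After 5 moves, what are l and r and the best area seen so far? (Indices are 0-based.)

l=2, r=9, best area=120

l=0 r=12: min(10,12)*12=120 best=120 *, l++
l=1 r=12: min(4,12)*11=44 best=120, l++
l=2 r=12: min(16,12)*10=120 best=120, r--
l=2 r=11: min(16,12)*9=108 best=120, r--
l=2 r=10: min(16,6)*8=48 best=120, r--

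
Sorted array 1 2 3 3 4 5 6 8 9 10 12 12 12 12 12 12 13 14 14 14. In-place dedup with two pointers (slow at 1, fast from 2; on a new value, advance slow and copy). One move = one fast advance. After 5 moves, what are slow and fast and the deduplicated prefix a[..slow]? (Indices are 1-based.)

slow=1 fast=2: a[fast]=2≠a[slow]=1 write a[2]=2, slow++,fast++
slow=2 fast=3: a[fast]=3≠a[slow]=2 write a[3]=3, slow++,fast++
slow=3 fast=4: a[fast]=3=a[slow] dup, fast++
slow=3 fast=5: a[fast]=4≠a[slow]=3 write a[4]=4, slow++,fast++
slow=4 fast=6: a[fast]=5≠a[slow]=4 write a[5]=5, slow++,fast++

slow=5, fast=7, prefix=[1, 2, 3, 4, 5]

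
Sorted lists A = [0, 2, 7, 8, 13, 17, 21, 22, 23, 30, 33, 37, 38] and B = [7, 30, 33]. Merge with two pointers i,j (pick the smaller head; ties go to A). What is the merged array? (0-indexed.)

i=0 j=0: A[i]=0<=B[j]=7 take 0, i++
i=1 j=0: A[i]=2<=B[j]=7 take 2, i++
i=2 j=0: A[i]=7<=B[j]=7 take 7, i++
i=3 j=0: A[i]=8>B[j]=7 take 7, j++
i=3 j=1: A[i]=8<=B[j]=30 take 8, i++
i=4 j=1: A[i]=13<=B[j]=30 take 13, i++
i=5 j=1: A[i]=17<=B[j]=30 take 17, i++
i=6 j=1: A[i]=21<=B[j]=30 take 21, i++
i=7 j=1: A[i]=22<=B[j]=30 take 22, i++
i=8 j=1: A[i]=23<=B[j]=30 take 23, i++
i=9 j=1: A[i]=30<=B[j]=30 take 30, i++
i=10 j=1: A[i]=33>B[j]=30 take 30, j++
i=10 j=2: A[i]=33<=B[j]=33 take 33, i++
i=11 j=2: A[i]=37>B[j]=33 take 33, j++
i=11 j=3: B done, take A[i]=37, i++
i=12 j=3: B done, take A[i]=38, i++

[0, 2, 7, 7, 8, 13, 17, 21, 22, 23, 30, 30, 33, 33, 37, 38]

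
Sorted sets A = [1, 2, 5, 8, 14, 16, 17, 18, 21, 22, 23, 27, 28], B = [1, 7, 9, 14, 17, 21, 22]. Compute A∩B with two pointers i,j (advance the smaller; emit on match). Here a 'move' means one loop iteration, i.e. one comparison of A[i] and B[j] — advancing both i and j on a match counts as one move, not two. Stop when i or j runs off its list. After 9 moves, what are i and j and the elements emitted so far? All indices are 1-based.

i=8, j=6, emitted=[1, 14, 17]

i=1 j=1: 1==1 emit, i++,j++
i=2 j=2: 2<7, i++
i=3 j=2: 5<7, i++
i=4 j=2: 8>7, j++
i=4 j=3: 8<9, i++
i=5 j=3: 14>9, j++
i=5 j=4: 14==14 emit, i++,j++
i=6 j=5: 16<17, i++
i=7 j=5: 17==17 emit, i++,j++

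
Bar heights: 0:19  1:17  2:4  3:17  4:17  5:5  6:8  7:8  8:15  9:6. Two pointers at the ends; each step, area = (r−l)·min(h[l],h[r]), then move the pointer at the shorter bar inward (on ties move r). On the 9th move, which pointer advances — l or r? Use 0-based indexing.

l=0 r=9: min(19,6)*9=54 best=54 *, r--
l=0 r=8: min(19,15)*8=120 best=120 *, r--
l=0 r=7: min(19,8)*7=56 best=120, r--
l=0 r=6: min(19,8)*6=48 best=120, r--
l=0 r=5: min(19,5)*5=25 best=120, r--
l=0 r=4: min(19,17)*4=68 best=120, r--
l=0 r=3: min(19,17)*3=51 best=120, r--
l=0 r=2: min(19,4)*2=8 best=120, r--
l=0 r=1: min(19,17)*1=17 best=120, r--

r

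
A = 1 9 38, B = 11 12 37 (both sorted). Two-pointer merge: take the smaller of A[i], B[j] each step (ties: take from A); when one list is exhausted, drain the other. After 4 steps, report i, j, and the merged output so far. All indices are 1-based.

i=1 j=1: A[i]=1<=B[j]=11 take 1, i++
i=2 j=1: A[i]=9<=B[j]=11 take 9, i++
i=3 j=1: A[i]=38>B[j]=11 take 11, j++
i=3 j=2: A[i]=38>B[j]=12 take 12, j++

i=3, j=3, merged so far=[1, 9, 11, 12]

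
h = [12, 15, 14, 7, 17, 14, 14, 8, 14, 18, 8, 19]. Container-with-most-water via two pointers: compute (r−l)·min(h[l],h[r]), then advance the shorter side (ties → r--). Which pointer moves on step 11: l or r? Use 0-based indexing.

l

[0,11] min(12,19)*11=132 best=132 * → l++
[1,11] min(15,19)*10=150 best=150 * → l++
[2,11] min(14,19)*9=126 best=150 → l++
[3,11] min(7,19)*8=56 best=150 → l++
[4,11] min(17,19)*7=119 best=150 → l++
[5,11] min(14,19)*6=84 best=150 → l++
[6,11] min(14,19)*5=70 best=150 → l++
[7,11] min(8,19)*4=32 best=150 → l++
[8,11] min(14,19)*3=42 best=150 → l++
[9,11] min(18,19)*2=36 best=150 → l++
[10,11] min(8,19)*1=8 best=150 → l++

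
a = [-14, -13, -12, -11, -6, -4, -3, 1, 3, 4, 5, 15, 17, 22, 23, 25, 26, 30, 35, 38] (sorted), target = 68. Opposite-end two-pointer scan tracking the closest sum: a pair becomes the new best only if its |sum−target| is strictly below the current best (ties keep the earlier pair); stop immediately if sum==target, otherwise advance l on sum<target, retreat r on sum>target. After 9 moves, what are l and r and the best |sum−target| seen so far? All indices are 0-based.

l=0 r=19: -14+38=24 d=44 *, l++
l=1 r=19: -13+38=25 d=43 *, l++
l=2 r=19: -12+38=26 d=42 *, l++
l=3 r=19: -11+38=27 d=41 *, l++
l=4 r=19: -6+38=32 d=36 *, l++
l=5 r=19: -4+38=34 d=34 *, l++
l=6 r=19: -3+38=35 d=33 *, l++
l=7 r=19: 1+38=39 d=29 *, l++
l=8 r=19: 3+38=41 d=27 *, l++

l=9, r=19, best |Δ|=27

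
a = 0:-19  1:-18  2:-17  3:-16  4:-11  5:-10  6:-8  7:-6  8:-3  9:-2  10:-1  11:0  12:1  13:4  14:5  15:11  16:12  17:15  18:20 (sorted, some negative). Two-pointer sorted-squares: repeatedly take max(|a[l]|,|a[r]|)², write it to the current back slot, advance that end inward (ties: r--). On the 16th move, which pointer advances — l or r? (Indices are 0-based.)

[0,18] |-19|<=|20| out[18]=400 → r--
[0,17] |-19|>|15| out[17]=361 → l++
[1,17] |-18|>|15| out[16]=324 → l++
[2,17] |-17|>|15| out[15]=289 → l++
[3,17] |-16|>|15| out[14]=256 → l++
[4,17] |-11|<=|15| out[13]=225 → r--
[4,16] |-11|<=|12| out[12]=144 → r--
[4,15] |-11|<=|11| out[11]=121 → r--
[4,14] |-11|>|5| out[10]=121 → l++
[5,14] |-10|>|5| out[9]=100 → l++
[6,14] |-8|>|5| out[8]=64 → l++
[7,14] |-6|>|5| out[7]=36 → l++
[8,14] |-3|<=|5| out[6]=25 → r--
[8,13] |-3|<=|4| out[5]=16 → r--
[8,12] |-3|>|1| out[4]=9 → l++
[9,12] |-2|>|1| out[3]=4 → l++

l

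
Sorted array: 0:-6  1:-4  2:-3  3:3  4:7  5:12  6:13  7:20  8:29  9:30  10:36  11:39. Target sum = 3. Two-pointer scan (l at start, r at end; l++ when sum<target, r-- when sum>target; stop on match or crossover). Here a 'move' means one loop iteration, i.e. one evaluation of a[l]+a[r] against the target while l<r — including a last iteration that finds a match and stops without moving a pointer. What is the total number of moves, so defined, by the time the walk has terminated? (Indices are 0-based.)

[0,11] -6+39=33 >3 → r--
[0,10] -6+36=30 >3 → r--
[0,9] -6+30=24 >3 → r--
[0,8] -6+29=23 >3 → r--
[0,7] -6+20=14 >3 → r--
[0,6] -6+13=7 >3 → r--
[0,5] -6+12=6 >3 → r--
[0,4] -6+7=1 <3 → l++
[1,4] -4+7=3 → found

9 moves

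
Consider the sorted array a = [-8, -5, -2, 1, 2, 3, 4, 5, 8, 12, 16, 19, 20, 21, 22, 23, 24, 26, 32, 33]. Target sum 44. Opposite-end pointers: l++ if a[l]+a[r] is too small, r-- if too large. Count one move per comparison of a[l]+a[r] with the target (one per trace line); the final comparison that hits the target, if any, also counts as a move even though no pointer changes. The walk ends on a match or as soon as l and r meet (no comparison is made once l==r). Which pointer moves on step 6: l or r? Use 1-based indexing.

[1,20] -8+33=25 <44 → l++
[2,20] -5+33=28 <44 → l++
[3,20] -2+33=31 <44 → l++
[4,20] 1+33=34 <44 → l++
[5,20] 2+33=35 <44 → l++
[6,20] 3+33=36 <44 → l++

l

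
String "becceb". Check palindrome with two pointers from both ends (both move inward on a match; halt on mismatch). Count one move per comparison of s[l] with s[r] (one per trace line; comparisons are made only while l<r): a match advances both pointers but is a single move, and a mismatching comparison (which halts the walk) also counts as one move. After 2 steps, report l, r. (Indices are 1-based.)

l=3, r=4

l=1 r=6: 'b'=='b', l++,r--
l=2 r=5: 'e'=='e', l++,r--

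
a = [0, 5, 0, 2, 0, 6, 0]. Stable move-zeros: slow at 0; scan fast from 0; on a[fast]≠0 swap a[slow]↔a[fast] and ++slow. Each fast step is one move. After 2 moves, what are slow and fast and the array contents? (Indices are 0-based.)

slow=1, fast=2, a=[5, 0, 0, 2, 0, 6, 0]

(s=0,f=0) a[fast]=0 → fast++
(s=0,f=1) a[fast]=5≠0 swap→a[0]=5 → slow++,fast++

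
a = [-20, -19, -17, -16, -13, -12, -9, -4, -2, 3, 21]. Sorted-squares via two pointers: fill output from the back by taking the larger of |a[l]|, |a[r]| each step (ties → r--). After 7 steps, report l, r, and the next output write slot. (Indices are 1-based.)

l=7, r=10, next write slot=4

[1,11] |-20|<=|21| out[11]=441 → r--
[1,10] |-20|>|3| out[10]=400 → l++
[2,10] |-19|>|3| out[9]=361 → l++
[3,10] |-17|>|3| out[8]=289 → l++
[4,10] |-16|>|3| out[7]=256 → l++
[5,10] |-13|>|3| out[6]=169 → l++
[6,10] |-12|>|3| out[5]=144 → l++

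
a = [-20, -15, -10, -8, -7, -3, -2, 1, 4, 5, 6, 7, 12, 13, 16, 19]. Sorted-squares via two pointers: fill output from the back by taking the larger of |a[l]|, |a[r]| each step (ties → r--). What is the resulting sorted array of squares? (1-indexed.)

[1, 4, 9, 16, 25, 36, 49, 49, 64, 100, 144, 169, 225, 256, 361, 400]

l=1 r=16: |-20|>|19| out[16]=400, l++
l=2 r=16: |-15|<=|19| out[15]=361, r--
l=2 r=15: |-15|<=|16| out[14]=256, r--
l=2 r=14: |-15|>|13| out[13]=225, l++
l=3 r=14: |-10|<=|13| out[12]=169, r--
l=3 r=13: |-10|<=|12| out[11]=144, r--
l=3 r=12: |-10|>|7| out[10]=100, l++
l=4 r=12: |-8|>|7| out[9]=64, l++
l=5 r=12: |-7|<=|7| out[8]=49, r--
l=5 r=11: |-7|>|6| out[7]=49, l++
l=6 r=11: |-3|<=|6| out[6]=36, r--
l=6 r=10: |-3|<=|5| out[5]=25, r--
l=6 r=9: |-3|<=|4| out[4]=16, r--
l=6 r=8: |-3|>|1| out[3]=9, l++
l=7 r=8: |-2|>|1| out[2]=4, l++
l=8 r=8: |1|<=|1| out[1]=1, r--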